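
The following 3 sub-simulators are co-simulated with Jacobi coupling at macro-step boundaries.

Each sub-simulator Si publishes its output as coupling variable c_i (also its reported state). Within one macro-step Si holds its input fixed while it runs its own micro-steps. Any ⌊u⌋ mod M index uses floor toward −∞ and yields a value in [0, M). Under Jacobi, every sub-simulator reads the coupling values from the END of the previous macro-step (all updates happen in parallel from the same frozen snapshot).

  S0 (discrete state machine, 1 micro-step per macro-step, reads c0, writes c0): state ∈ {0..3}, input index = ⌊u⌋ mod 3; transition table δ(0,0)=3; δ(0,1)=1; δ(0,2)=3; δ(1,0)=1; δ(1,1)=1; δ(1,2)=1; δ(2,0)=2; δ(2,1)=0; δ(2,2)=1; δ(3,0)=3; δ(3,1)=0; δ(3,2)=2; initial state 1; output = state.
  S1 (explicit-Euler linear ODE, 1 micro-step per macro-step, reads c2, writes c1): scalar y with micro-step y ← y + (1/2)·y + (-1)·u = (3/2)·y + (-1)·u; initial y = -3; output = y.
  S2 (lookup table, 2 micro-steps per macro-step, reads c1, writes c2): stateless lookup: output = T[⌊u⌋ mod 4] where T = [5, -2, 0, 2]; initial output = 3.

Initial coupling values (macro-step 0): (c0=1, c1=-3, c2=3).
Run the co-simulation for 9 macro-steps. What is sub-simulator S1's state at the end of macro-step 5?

macro 1: S0 reads c0=1 → after 1×micro: 1; S1 reads c2=3 → after 1×micro: -15/2; S2 reads c1=-3 → after 2×micro: -2 ⇒ (c0=1, c1=-15/2, c2=-2)
macro 2: S0 reads c0=1 → after 1×micro: 1; S1 reads c2=-2 → after 1×micro: -37/4; S2 reads c1=-15/2 → after 2×micro: 5 ⇒ (c0=1, c1=-37/4, c2=5)
macro 3: S0 reads c0=1 → after 1×micro: 1; S1 reads c2=5 → after 1×micro: -151/8; S2 reads c1=-37/4 → after 2×micro: 0 ⇒ (c0=1, c1=-151/8, c2=0)
macro 4: S0 reads c0=1 → after 1×micro: 1; S1 reads c2=0 → after 1×micro: -453/16; S2 reads c1=-151/8 → after 2×micro: -2 ⇒ (c0=1, c1=-453/16, c2=-2)
macro 5: S0 reads c0=1 → after 1×micro: 1; S1 reads c2=-2 → after 1×micro: -1295/32; S2 reads c1=-453/16 → after 2×micro: 2 ⇒ (c0=1, c1=-1295/32, c2=2)
macro 6: S0 reads c0=1 → after 1×micro: 1; S1 reads c2=2 → after 1×micro: -4013/64; S2 reads c1=-1295/32 → after 2×micro: 2 ⇒ (c0=1, c1=-4013/64, c2=2)
macro 7: S0 reads c0=1 → after 1×micro: 1; S1 reads c2=2 → after 1×micro: -12295/128; S2 reads c1=-4013/64 → after 2×micro: -2 ⇒ (c0=1, c1=-12295/128, c2=-2)
macro 8: S0 reads c0=1 → after 1×micro: 1; S1 reads c2=-2 → after 1×micro: -36373/256; S2 reads c1=-12295/128 → after 2×micro: 2 ⇒ (c0=1, c1=-36373/256, c2=2)
macro 9: S0 reads c0=1 → after 1×micro: 1; S1 reads c2=2 → after 1×micro: -110143/512; S2 reads c1=-36373/256 → after 2×micro: -2 ⇒ (c0=1, c1=-110143/512, c2=-2)

S1 state at macro-step 5 = -1295/32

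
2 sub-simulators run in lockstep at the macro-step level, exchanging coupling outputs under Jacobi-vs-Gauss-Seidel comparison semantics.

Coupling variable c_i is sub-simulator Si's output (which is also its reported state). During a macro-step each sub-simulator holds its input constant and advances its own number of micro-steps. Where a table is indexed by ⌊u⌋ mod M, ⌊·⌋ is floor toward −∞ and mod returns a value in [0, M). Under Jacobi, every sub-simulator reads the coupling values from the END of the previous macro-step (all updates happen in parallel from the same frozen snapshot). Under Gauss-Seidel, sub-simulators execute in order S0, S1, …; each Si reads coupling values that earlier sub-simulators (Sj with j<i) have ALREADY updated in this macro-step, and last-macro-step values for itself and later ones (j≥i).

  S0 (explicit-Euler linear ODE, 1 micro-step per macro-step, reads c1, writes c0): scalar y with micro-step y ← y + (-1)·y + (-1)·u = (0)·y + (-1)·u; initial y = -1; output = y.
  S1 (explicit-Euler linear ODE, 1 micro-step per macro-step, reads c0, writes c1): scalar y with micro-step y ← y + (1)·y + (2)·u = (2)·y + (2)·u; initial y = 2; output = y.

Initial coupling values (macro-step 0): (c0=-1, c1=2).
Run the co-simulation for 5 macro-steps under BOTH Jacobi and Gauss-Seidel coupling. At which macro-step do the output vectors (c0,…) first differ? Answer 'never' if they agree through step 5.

first divergence at macro-step: 1

[Jacobi] macro 1: S0 reads c1=2 → after 1×micro: -2; S1 reads c0=-1 → after 1×micro: 2 ⇒ (c0=-2, c1=2)
[Jacobi] macro 2: S0 reads c1=2 → after 1×micro: -2; S1 reads c0=-2 → after 1×micro: 0 ⇒ (c0=-2, c1=0)
[Jacobi] macro 3: S0 reads c1=0 → after 1×micro: 0; S1 reads c0=-2 → after 1×micro: -4 ⇒ (c0=0, c1=-4)
[Jacobi] macro 4: S0 reads c1=-4 → after 1×micro: 4; S1 reads c0=0 → after 1×micro: -8 ⇒ (c0=4, c1=-8)
[Jacobi] macro 5: S0 reads c1=-8 → after 1×micro: 8; S1 reads c0=4 → after 1×micro: -8 ⇒ (c0=8, c1=-8)
[Gauss-Seidel] macro 1: S0 reads c1=2 → after 1×micro: -2; S1 reads c0=-2 → after 1×micro: 0 ⇒ (c0=-2, c1=0)
[Gauss-Seidel] macro 2: S0 reads c1=0 → after 1×micro: 0; S1 reads c0=0 → after 1×micro: 0 ⇒ (c0=0, c1=0)
[Gauss-Seidel] macro 3: S0 reads c1=0 → after 1×micro: 0; S1 reads c0=0 → after 1×micro: 0 ⇒ (c0=0, c1=0)
[Gauss-Seidel] macro 4: S0 reads c1=0 → after 1×micro: 0; S1 reads c0=0 → after 1×micro: 0 ⇒ (c0=0, c1=0)
[Gauss-Seidel] macro 5: S0 reads c1=0 → after 1×micro: 0; S1 reads c0=0 → after 1×micro: 0 ⇒ (c0=0, c1=0)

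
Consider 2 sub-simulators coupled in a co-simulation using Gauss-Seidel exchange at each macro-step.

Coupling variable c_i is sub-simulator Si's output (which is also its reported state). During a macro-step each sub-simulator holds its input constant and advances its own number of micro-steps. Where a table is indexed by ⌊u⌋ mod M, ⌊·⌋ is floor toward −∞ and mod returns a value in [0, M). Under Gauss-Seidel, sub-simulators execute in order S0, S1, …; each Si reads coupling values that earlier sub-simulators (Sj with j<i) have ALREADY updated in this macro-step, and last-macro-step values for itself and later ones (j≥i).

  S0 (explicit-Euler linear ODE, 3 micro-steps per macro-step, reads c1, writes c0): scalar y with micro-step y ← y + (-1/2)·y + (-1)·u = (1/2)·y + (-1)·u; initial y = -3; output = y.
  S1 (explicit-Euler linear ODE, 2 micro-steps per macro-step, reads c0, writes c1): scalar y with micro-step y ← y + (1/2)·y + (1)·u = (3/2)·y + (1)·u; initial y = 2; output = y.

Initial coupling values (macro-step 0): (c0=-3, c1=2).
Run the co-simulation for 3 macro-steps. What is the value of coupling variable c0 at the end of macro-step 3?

c0 at macro-step 3 = -4121/256

macro 1: S0 reads c1=2 → after 3×micro: -31/8; S1 reads c0=-31/8 → after 2×micro: -83/16 ⇒ (c0=-31/8, c1=-83/16)
macro 2: S0 reads c1=-83/16 → after 3×micro: 275/32; S1 reads c0=275/32 → after 2×micro: 157/16 ⇒ (c0=275/32, c1=157/16)
macro 3: S0 reads c1=157/16 → after 3×micro: -4121/256; S1 reads c0=-4121/256 → after 2×micro: -9301/512 ⇒ (c0=-4121/256, c1=-9301/512)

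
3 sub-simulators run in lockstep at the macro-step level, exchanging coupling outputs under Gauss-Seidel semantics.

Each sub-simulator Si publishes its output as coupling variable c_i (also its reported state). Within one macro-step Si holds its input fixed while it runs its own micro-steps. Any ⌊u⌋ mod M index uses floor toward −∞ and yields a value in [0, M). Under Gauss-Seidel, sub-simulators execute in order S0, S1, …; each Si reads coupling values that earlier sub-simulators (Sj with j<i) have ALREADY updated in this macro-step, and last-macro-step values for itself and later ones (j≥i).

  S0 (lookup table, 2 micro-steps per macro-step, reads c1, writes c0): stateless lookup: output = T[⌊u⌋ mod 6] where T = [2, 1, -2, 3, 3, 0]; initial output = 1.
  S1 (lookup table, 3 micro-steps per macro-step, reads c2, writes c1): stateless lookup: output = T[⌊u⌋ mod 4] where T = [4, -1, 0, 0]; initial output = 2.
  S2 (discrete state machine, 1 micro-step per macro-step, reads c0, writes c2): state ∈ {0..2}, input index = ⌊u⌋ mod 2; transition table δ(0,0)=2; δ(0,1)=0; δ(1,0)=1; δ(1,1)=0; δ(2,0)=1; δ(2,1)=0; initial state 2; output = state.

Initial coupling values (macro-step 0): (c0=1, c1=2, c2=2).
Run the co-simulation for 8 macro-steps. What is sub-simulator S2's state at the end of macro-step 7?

macro 1: S0 reads c1=2 → after 2×micro: -2; S1 reads c2=2 → after 3×micro: 0; S2 reads c0=-2 → after 1×micro: 1 ⇒ (c0=-2, c1=0, c2=1)
macro 2: S0 reads c1=0 → after 2×micro: 2; S1 reads c2=1 → after 3×micro: -1; S2 reads c0=2 → after 1×micro: 1 ⇒ (c0=2, c1=-1, c2=1)
macro 3: S0 reads c1=-1 → after 2×micro: 0; S1 reads c2=1 → after 3×micro: -1; S2 reads c0=0 → after 1×micro: 1 ⇒ (c0=0, c1=-1, c2=1)
macro 4: S0 reads c1=-1 → after 2×micro: 0; S1 reads c2=1 → after 3×micro: -1; S2 reads c0=0 → after 1×micro: 1 ⇒ (c0=0, c1=-1, c2=1)
macro 5: S0 reads c1=-1 → after 2×micro: 0; S1 reads c2=1 → after 3×micro: -1; S2 reads c0=0 → after 1×micro: 1 ⇒ (c0=0, c1=-1, c2=1)
macro 6: S0 reads c1=-1 → after 2×micro: 0; S1 reads c2=1 → after 3×micro: -1; S2 reads c0=0 → after 1×micro: 1 ⇒ (c0=0, c1=-1, c2=1)
macro 7: S0 reads c1=-1 → after 2×micro: 0; S1 reads c2=1 → after 3×micro: -1; S2 reads c0=0 → after 1×micro: 1 ⇒ (c0=0, c1=-1, c2=1)
macro 8: S0 reads c1=-1 → after 2×micro: 0; S1 reads c2=1 → after 3×micro: -1; S2 reads c0=0 → after 1×micro: 1 ⇒ (c0=0, c1=-1, c2=1)

S2 state at macro-step 7 = 1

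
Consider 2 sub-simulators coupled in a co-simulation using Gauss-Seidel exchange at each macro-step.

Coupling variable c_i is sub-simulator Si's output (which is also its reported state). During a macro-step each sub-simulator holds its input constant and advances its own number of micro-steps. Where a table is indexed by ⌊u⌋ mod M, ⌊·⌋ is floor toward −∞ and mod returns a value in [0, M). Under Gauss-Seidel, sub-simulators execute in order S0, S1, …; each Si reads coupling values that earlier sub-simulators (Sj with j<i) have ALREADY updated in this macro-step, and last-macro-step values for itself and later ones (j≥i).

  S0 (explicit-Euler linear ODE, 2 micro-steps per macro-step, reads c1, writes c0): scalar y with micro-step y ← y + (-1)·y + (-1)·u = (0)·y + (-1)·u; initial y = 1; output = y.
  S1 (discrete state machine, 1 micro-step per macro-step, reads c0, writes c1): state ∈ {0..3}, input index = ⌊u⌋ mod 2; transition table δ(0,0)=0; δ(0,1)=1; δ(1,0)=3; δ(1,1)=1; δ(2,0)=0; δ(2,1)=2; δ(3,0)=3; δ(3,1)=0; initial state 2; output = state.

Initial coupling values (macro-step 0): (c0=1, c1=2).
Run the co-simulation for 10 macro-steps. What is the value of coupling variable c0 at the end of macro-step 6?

c0 at macro-step 6 = 0

macro 1: S0 reads c1=2 → after 2×micro: -2; S1 reads c0=-2 → after 1×micro: 0 ⇒ (c0=-2, c1=0)
macro 2: S0 reads c1=0 → after 2×micro: 0; S1 reads c0=0 → after 1×micro: 0 ⇒ (c0=0, c1=0)
macro 3: S0 reads c1=0 → after 2×micro: 0; S1 reads c0=0 → after 1×micro: 0 ⇒ (c0=0, c1=0)
macro 4: S0 reads c1=0 → after 2×micro: 0; S1 reads c0=0 → after 1×micro: 0 ⇒ (c0=0, c1=0)
macro 5: S0 reads c1=0 → after 2×micro: 0; S1 reads c0=0 → after 1×micro: 0 ⇒ (c0=0, c1=0)
macro 6: S0 reads c1=0 → after 2×micro: 0; S1 reads c0=0 → after 1×micro: 0 ⇒ (c0=0, c1=0)
macro 7: S0 reads c1=0 → after 2×micro: 0; S1 reads c0=0 → after 1×micro: 0 ⇒ (c0=0, c1=0)
macro 8: S0 reads c1=0 → after 2×micro: 0; S1 reads c0=0 → after 1×micro: 0 ⇒ (c0=0, c1=0)
macro 9: S0 reads c1=0 → after 2×micro: 0; S1 reads c0=0 → after 1×micro: 0 ⇒ (c0=0, c1=0)
macro 10: S0 reads c1=0 → after 2×micro: 0; S1 reads c0=0 → after 1×micro: 0 ⇒ (c0=0, c1=0)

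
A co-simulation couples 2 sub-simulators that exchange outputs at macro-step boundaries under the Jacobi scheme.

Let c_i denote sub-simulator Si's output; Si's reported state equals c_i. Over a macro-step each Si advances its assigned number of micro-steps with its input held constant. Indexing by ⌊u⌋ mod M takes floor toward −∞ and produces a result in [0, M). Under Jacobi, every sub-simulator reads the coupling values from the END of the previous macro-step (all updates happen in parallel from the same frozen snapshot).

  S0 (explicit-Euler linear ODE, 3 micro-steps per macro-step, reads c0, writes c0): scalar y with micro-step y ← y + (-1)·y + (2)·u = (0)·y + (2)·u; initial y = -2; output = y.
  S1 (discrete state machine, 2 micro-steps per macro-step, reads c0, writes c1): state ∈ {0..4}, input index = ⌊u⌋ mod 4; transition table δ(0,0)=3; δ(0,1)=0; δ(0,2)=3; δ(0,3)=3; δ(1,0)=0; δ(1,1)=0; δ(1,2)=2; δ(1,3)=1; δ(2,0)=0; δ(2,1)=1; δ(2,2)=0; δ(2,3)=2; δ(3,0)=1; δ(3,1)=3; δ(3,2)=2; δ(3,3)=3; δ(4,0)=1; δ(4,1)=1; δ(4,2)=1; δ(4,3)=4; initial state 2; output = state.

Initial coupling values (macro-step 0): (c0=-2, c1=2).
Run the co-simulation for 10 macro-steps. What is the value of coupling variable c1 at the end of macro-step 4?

c1 at macro-step 4 = 3

macro 1: S0 reads c0=-2 → after 3×micro: -4; S1 reads c0=-2 → after 2×micro: 3 ⇒ (c0=-4, c1=3)
macro 2: S0 reads c0=-4 → after 3×micro: -8; S1 reads c0=-4 → after 2×micro: 0 ⇒ (c0=-8, c1=0)
macro 3: S0 reads c0=-8 → after 3×micro: -16; S1 reads c0=-8 → after 2×micro: 1 ⇒ (c0=-16, c1=1)
macro 4: S0 reads c0=-16 → after 3×micro: -32; S1 reads c0=-16 → after 2×micro: 3 ⇒ (c0=-32, c1=3)
macro 5: S0 reads c0=-32 → after 3×micro: -64; S1 reads c0=-32 → after 2×micro: 0 ⇒ (c0=-64, c1=0)
macro 6: S0 reads c0=-64 → after 3×micro: -128; S1 reads c0=-64 → after 2×micro: 1 ⇒ (c0=-128, c1=1)
macro 7: S0 reads c0=-128 → after 3×micro: -256; S1 reads c0=-128 → after 2×micro: 3 ⇒ (c0=-256, c1=3)
macro 8: S0 reads c0=-256 → after 3×micro: -512; S1 reads c0=-256 → after 2×micro: 0 ⇒ (c0=-512, c1=0)
macro 9: S0 reads c0=-512 → after 3×micro: -1024; S1 reads c0=-512 → after 2×micro: 1 ⇒ (c0=-1024, c1=1)
macro 10: S0 reads c0=-1024 → after 3×micro: -2048; S1 reads c0=-1024 → after 2×micro: 3 ⇒ (c0=-2048, c1=3)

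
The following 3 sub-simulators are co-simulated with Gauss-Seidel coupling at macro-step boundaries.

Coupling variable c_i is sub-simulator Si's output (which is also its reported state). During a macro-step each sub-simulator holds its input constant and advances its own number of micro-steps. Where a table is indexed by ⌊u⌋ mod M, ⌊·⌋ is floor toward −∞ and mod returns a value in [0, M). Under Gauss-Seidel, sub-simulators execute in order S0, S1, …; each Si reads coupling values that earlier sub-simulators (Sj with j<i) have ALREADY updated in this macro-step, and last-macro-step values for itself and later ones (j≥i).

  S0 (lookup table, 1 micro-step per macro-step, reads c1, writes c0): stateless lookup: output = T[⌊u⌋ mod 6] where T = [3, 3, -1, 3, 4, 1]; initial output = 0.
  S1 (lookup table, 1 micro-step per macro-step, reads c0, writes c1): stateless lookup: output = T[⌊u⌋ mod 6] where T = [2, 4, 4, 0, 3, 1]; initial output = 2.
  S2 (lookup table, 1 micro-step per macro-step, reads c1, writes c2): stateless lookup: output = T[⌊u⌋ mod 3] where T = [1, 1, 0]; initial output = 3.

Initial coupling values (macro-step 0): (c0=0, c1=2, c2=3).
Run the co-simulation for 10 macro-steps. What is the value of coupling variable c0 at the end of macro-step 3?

macro 1: S0 reads c1=2 → after 1×micro: -1; S1 reads c0=-1 → after 1×micro: 1; S2 reads c1=1 → after 1×micro: 1 ⇒ (c0=-1, c1=1, c2=1)
macro 2: S0 reads c1=1 → after 1×micro: 3; S1 reads c0=3 → after 1×micro: 0; S2 reads c1=0 → after 1×micro: 1 ⇒ (c0=3, c1=0, c2=1)
macro 3: S0 reads c1=0 → after 1×micro: 3; S1 reads c0=3 → after 1×micro: 0; S2 reads c1=0 → after 1×micro: 1 ⇒ (c0=3, c1=0, c2=1)
macro 4: S0 reads c1=0 → after 1×micro: 3; S1 reads c0=3 → after 1×micro: 0; S2 reads c1=0 → after 1×micro: 1 ⇒ (c0=3, c1=0, c2=1)
macro 5: S0 reads c1=0 → after 1×micro: 3; S1 reads c0=3 → after 1×micro: 0; S2 reads c1=0 → after 1×micro: 1 ⇒ (c0=3, c1=0, c2=1)
macro 6: S0 reads c1=0 → after 1×micro: 3; S1 reads c0=3 → after 1×micro: 0; S2 reads c1=0 → after 1×micro: 1 ⇒ (c0=3, c1=0, c2=1)
macro 7: S0 reads c1=0 → after 1×micro: 3; S1 reads c0=3 → after 1×micro: 0; S2 reads c1=0 → after 1×micro: 1 ⇒ (c0=3, c1=0, c2=1)
macro 8: S0 reads c1=0 → after 1×micro: 3; S1 reads c0=3 → after 1×micro: 0; S2 reads c1=0 → after 1×micro: 1 ⇒ (c0=3, c1=0, c2=1)
macro 9: S0 reads c1=0 → after 1×micro: 3; S1 reads c0=3 → after 1×micro: 0; S2 reads c1=0 → after 1×micro: 1 ⇒ (c0=3, c1=0, c2=1)
macro 10: S0 reads c1=0 → after 1×micro: 3; S1 reads c0=3 → after 1×micro: 0; S2 reads c1=0 → after 1×micro: 1 ⇒ (c0=3, c1=0, c2=1)

c0 at macro-step 3 = 3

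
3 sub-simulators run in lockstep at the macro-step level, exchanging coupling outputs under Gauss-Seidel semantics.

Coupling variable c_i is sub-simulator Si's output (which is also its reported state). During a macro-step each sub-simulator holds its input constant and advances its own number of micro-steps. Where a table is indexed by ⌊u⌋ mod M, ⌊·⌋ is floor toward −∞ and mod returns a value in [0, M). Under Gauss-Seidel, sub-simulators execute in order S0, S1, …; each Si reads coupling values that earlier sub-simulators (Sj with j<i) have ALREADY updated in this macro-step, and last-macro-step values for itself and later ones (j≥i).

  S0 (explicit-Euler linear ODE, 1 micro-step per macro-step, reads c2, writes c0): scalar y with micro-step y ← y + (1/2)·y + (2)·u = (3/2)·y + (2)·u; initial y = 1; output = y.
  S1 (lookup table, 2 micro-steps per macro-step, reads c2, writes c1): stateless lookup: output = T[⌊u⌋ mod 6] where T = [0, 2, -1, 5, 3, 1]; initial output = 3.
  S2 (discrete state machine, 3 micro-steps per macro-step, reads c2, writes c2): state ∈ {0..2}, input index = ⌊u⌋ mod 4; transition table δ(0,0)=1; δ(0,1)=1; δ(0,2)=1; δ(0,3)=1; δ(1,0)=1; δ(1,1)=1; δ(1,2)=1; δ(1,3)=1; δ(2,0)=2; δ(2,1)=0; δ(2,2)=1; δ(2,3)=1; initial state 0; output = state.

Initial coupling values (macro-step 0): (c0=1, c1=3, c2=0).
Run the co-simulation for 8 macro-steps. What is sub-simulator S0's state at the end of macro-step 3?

S0 state at macro-step 3 = 67/8

macro 1: S0 reads c2=0 → after 1×micro: 3/2; S1 reads c2=0 → after 2×micro: 0; S2 reads c2=0 → after 3×micro: 1 ⇒ (c0=3/2, c1=0, c2=1)
macro 2: S0 reads c2=1 → after 1×micro: 17/4; S1 reads c2=1 → after 2×micro: 2; S2 reads c2=1 → after 3×micro: 1 ⇒ (c0=17/4, c1=2, c2=1)
macro 3: S0 reads c2=1 → after 1×micro: 67/8; S1 reads c2=1 → after 2×micro: 2; S2 reads c2=1 → after 3×micro: 1 ⇒ (c0=67/8, c1=2, c2=1)
macro 4: S0 reads c2=1 → after 1×micro: 233/16; S1 reads c2=1 → after 2×micro: 2; S2 reads c2=1 → after 3×micro: 1 ⇒ (c0=233/16, c1=2, c2=1)
macro 5: S0 reads c2=1 → after 1×micro: 763/32; S1 reads c2=1 → after 2×micro: 2; S2 reads c2=1 → after 3×micro: 1 ⇒ (c0=763/32, c1=2, c2=1)
macro 6: S0 reads c2=1 → after 1×micro: 2417/64; S1 reads c2=1 → after 2×micro: 2; S2 reads c2=1 → after 3×micro: 1 ⇒ (c0=2417/64, c1=2, c2=1)
macro 7: S0 reads c2=1 → after 1×micro: 7507/128; S1 reads c2=1 → after 2×micro: 2; S2 reads c2=1 → after 3×micro: 1 ⇒ (c0=7507/128, c1=2, c2=1)
macro 8: S0 reads c2=1 → after 1×micro: 23033/256; S1 reads c2=1 → after 2×micro: 2; S2 reads c2=1 → after 3×micro: 1 ⇒ (c0=23033/256, c1=2, c2=1)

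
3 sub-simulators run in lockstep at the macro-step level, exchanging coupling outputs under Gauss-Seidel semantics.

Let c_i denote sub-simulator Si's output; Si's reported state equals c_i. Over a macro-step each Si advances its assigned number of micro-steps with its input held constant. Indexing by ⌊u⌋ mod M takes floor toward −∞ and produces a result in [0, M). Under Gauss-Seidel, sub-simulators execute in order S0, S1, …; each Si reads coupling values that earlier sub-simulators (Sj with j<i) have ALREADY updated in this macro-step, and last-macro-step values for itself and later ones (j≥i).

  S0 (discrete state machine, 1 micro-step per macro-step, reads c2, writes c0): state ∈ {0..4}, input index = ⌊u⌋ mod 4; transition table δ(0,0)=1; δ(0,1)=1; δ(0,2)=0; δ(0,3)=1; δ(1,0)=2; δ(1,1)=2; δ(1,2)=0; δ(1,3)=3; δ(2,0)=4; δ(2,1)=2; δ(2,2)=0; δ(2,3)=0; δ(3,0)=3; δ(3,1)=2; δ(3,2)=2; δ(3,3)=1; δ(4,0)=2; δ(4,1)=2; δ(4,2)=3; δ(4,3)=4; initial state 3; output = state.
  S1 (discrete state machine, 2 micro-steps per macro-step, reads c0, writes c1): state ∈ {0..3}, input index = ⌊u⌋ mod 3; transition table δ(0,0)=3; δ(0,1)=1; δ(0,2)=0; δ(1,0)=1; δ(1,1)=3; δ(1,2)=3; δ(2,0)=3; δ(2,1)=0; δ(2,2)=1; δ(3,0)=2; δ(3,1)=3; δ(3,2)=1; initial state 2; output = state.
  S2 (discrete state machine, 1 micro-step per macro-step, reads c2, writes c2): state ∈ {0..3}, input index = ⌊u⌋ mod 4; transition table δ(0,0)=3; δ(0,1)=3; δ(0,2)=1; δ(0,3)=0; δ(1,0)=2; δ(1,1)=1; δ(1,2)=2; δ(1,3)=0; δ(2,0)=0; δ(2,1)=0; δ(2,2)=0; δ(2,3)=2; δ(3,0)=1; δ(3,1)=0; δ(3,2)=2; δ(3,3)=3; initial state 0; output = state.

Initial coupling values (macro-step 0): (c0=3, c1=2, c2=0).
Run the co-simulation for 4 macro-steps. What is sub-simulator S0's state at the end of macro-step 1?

macro 1: S0 reads c2=0 → after 1×micro: 3; S1 reads c0=3 → after 2×micro: 2; S2 reads c2=0 → after 1×micro: 3 ⇒ (c0=3, c1=2, c2=3)
macro 2: S0 reads c2=3 → after 1×micro: 1; S1 reads c0=1 → after 2×micro: 1; S2 reads c2=3 → after 1×micro: 3 ⇒ (c0=1, c1=1, c2=3)
macro 3: S0 reads c2=3 → after 1×micro: 3; S1 reads c0=3 → after 2×micro: 1; S2 reads c2=3 → after 1×micro: 3 ⇒ (c0=3, c1=1, c2=3)
macro 4: S0 reads c2=3 → after 1×micro: 1; S1 reads c0=1 → after 2×micro: 3; S2 reads c2=3 → after 1×micro: 3 ⇒ (c0=1, c1=3, c2=3)

S0 state at macro-step 1 = 3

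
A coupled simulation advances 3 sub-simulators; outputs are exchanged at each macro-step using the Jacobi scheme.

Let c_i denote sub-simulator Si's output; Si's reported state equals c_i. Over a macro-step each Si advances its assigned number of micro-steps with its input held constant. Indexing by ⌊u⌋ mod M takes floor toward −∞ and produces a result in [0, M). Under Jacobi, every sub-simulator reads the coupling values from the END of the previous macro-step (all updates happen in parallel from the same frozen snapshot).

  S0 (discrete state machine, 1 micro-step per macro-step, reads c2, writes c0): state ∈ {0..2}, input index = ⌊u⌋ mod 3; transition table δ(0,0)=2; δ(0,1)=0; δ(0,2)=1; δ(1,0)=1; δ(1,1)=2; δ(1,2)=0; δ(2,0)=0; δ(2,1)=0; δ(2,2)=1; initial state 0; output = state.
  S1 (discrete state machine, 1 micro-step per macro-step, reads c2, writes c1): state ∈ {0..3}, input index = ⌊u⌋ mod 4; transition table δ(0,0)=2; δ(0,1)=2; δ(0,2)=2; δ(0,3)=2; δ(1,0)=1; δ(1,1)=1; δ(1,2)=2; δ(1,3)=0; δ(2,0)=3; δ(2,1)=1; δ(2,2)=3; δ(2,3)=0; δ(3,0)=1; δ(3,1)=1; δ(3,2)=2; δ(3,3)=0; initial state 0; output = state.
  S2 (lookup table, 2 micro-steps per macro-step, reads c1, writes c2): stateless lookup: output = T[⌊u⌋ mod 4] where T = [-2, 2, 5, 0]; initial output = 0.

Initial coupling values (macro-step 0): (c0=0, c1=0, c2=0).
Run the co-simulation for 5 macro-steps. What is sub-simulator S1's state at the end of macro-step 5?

macro 1: S0 reads c2=0 → after 1×micro: 2; S1 reads c2=0 → after 1×micro: 2; S2 reads c1=0 → after 2×micro: -2 ⇒ (c0=2, c1=2, c2=-2)
macro 2: S0 reads c2=-2 → after 1×micro: 0; S1 reads c2=-2 → after 1×micro: 3; S2 reads c1=2 → after 2×micro: 5 ⇒ (c0=0, c1=3, c2=5)
macro 3: S0 reads c2=5 → after 1×micro: 1; S1 reads c2=5 → after 1×micro: 1; S2 reads c1=3 → after 2×micro: 0 ⇒ (c0=1, c1=1, c2=0)
macro 4: S0 reads c2=0 → after 1×micro: 1; S1 reads c2=0 → after 1×micro: 1; S2 reads c1=1 → after 2×micro: 2 ⇒ (c0=1, c1=1, c2=2)
macro 5: S0 reads c2=2 → after 1×micro: 0; S1 reads c2=2 → after 1×micro: 2; S2 reads c1=1 → after 2×micro: 2 ⇒ (c0=0, c1=2, c2=2)

S1 state at macro-step 5 = 2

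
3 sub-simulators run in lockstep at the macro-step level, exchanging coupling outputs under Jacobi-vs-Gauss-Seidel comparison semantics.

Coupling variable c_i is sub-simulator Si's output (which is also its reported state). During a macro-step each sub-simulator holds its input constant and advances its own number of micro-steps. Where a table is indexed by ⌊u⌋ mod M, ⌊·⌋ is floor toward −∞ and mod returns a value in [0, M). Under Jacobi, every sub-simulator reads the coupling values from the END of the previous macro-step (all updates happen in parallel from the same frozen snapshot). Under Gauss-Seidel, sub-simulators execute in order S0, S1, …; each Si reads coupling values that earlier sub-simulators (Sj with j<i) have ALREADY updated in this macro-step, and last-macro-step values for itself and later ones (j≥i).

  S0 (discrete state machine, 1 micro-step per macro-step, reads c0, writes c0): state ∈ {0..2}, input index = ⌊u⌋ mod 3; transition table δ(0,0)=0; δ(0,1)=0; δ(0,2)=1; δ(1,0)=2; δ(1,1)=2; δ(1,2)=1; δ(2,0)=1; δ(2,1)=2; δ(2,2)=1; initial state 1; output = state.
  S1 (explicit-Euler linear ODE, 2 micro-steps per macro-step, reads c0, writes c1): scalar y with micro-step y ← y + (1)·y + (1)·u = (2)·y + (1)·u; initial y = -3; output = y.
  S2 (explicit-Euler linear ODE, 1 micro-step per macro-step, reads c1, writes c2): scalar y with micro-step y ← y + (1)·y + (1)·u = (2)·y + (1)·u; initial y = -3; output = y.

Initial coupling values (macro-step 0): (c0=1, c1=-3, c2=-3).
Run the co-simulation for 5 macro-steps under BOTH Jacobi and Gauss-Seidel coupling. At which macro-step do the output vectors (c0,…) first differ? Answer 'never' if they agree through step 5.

[Jacobi] macro 1: S0 reads c0=1 → after 1×micro: 2; S1 reads c0=1 → after 2×micro: -9; S2 reads c1=-3 → after 1×micro: -9 ⇒ (c0=2, c1=-9, c2=-9)
[Jacobi] macro 2: S0 reads c0=2 → after 1×micro: 1; S1 reads c0=2 → after 2×micro: -30; S2 reads c1=-9 → after 1×micro: -27 ⇒ (c0=1, c1=-30, c2=-27)
[Jacobi] macro 3: S0 reads c0=1 → after 1×micro: 2; S1 reads c0=1 → after 2×micro: -117; S2 reads c1=-30 → after 1×micro: -84 ⇒ (c0=2, c1=-117, c2=-84)
[Jacobi] macro 4: S0 reads c0=2 → after 1×micro: 1; S1 reads c0=2 → after 2×micro: -462; S2 reads c1=-117 → after 1×micro: -285 ⇒ (c0=1, c1=-462, c2=-285)
[Jacobi] macro 5: S0 reads c0=1 → after 1×micro: 2; S1 reads c0=1 → after 2×micro: -1845; S2 reads c1=-462 → after 1×micro: -1032 ⇒ (c0=2, c1=-1845, c2=-1032)
[Gauss-Seidel] macro 1: S0 reads c0=1 → after 1×micro: 2; S1 reads c0=2 → after 2×micro: -6; S2 reads c1=-6 → after 1×micro: -12 ⇒ (c0=2, c1=-6, c2=-12)
[Gauss-Seidel] macro 2: S0 reads c0=2 → after 1×micro: 1; S1 reads c0=1 → after 2×micro: -21; S2 reads c1=-21 → after 1×micro: -45 ⇒ (c0=1, c1=-21, c2=-45)
[Gauss-Seidel] macro 3: S0 reads c0=1 → after 1×micro: 2; S1 reads c0=2 → after 2×micro: -78; S2 reads c1=-78 → after 1×micro: -168 ⇒ (c0=2, c1=-78, c2=-168)
[Gauss-Seidel] macro 4: S0 reads c0=2 → after 1×micro: 1; S1 reads c0=1 → after 2×micro: -309; S2 reads c1=-309 → after 1×micro: -645 ⇒ (c0=1, c1=-309, c2=-645)
[Gauss-Seidel] macro 5: S0 reads c0=1 → after 1×micro: 2; S1 reads c0=2 → after 2×micro: -1230; S2 reads c1=-1230 → after 1×micro: -2520 ⇒ (c0=2, c1=-1230, c2=-2520)

first divergence at macro-step: 1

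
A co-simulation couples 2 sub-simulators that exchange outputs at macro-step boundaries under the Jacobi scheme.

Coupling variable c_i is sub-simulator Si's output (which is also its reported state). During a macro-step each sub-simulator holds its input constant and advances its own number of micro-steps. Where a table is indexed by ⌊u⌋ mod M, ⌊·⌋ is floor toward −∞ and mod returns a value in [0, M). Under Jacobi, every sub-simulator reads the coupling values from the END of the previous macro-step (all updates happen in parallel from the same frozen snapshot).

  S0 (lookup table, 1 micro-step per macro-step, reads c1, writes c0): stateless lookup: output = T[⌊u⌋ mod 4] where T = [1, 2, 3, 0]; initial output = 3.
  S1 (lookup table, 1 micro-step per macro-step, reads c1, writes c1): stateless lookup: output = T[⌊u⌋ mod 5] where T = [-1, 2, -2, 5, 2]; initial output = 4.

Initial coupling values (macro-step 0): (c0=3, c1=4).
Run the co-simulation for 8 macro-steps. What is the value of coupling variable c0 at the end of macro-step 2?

c0 at macro-step 2 = 3

macro 1: S0 reads c1=4 → after 1×micro: 1; S1 reads c1=4 → after 1×micro: 2 ⇒ (c0=1, c1=2)
macro 2: S0 reads c1=2 → after 1×micro: 3; S1 reads c1=2 → after 1×micro: -2 ⇒ (c0=3, c1=-2)
macro 3: S0 reads c1=-2 → after 1×micro: 3; S1 reads c1=-2 → after 1×micro: 5 ⇒ (c0=3, c1=5)
macro 4: S0 reads c1=5 → after 1×micro: 2; S1 reads c1=5 → after 1×micro: -1 ⇒ (c0=2, c1=-1)
macro 5: S0 reads c1=-1 → after 1×micro: 0; S1 reads c1=-1 → after 1×micro: 2 ⇒ (c0=0, c1=2)
macro 6: S0 reads c1=2 → after 1×micro: 3; S1 reads c1=2 → after 1×micro: -2 ⇒ (c0=3, c1=-2)
macro 7: S0 reads c1=-2 → after 1×micro: 3; S1 reads c1=-2 → after 1×micro: 5 ⇒ (c0=3, c1=5)
macro 8: S0 reads c1=5 → after 1×micro: 2; S1 reads c1=5 → after 1×micro: -1 ⇒ (c0=2, c1=-1)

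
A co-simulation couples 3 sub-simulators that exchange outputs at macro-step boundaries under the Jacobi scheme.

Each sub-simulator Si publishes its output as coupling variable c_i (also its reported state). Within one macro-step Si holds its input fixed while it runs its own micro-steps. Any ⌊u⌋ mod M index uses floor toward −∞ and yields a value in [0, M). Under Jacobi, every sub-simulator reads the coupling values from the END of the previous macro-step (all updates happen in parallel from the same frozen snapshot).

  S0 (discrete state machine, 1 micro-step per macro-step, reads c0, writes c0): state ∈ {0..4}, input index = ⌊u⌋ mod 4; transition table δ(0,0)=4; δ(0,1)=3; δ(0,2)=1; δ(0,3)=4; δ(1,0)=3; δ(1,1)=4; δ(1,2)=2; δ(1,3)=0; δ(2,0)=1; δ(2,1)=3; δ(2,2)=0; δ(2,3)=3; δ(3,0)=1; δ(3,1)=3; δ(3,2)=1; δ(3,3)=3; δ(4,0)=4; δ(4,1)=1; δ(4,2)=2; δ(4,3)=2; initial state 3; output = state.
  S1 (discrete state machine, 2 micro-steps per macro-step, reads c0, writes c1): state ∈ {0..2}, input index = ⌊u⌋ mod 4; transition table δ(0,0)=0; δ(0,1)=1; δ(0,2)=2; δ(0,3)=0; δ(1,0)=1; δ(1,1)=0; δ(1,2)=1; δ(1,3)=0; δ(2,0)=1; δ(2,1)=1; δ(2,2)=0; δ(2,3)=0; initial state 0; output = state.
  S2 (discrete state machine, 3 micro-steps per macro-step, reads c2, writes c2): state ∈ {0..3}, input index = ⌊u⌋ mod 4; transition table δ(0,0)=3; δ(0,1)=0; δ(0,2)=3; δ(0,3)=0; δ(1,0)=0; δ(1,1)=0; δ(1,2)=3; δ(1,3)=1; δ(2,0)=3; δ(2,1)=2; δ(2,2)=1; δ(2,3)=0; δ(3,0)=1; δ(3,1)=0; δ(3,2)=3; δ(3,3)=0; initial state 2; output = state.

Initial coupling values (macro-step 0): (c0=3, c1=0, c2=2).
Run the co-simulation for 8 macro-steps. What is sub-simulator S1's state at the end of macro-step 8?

macro 1: S0 reads c0=3 → after 1×micro: 3; S1 reads c0=3 → after 2×micro: 0; S2 reads c2=2 → after 3×micro: 3 ⇒ (c0=3, c1=0, c2=3)
macro 2: S0 reads c0=3 → after 1×micro: 3; S1 reads c0=3 → after 2×micro: 0; S2 reads c2=3 → after 3×micro: 0 ⇒ (c0=3, c1=0, c2=0)
macro 3: S0 reads c0=3 → after 1×micro: 3; S1 reads c0=3 → after 2×micro: 0; S2 reads c2=0 → after 3×micro: 0 ⇒ (c0=3, c1=0, c2=0)
macro 4: S0 reads c0=3 → after 1×micro: 3; S1 reads c0=3 → after 2×micro: 0; S2 reads c2=0 → after 3×micro: 0 ⇒ (c0=3, c1=0, c2=0)
macro 5: S0 reads c0=3 → after 1×micro: 3; S1 reads c0=3 → after 2×micro: 0; S2 reads c2=0 → after 3×micro: 0 ⇒ (c0=3, c1=0, c2=0)
macro 6: S0 reads c0=3 → after 1×micro: 3; S1 reads c0=3 → after 2×micro: 0; S2 reads c2=0 → after 3×micro: 0 ⇒ (c0=3, c1=0, c2=0)
macro 7: S0 reads c0=3 → after 1×micro: 3; S1 reads c0=3 → after 2×micro: 0; S2 reads c2=0 → after 3×micro: 0 ⇒ (c0=3, c1=0, c2=0)
macro 8: S0 reads c0=3 → after 1×micro: 3; S1 reads c0=3 → after 2×micro: 0; S2 reads c2=0 → after 3×micro: 0 ⇒ (c0=3, c1=0, c2=0)

S1 state at macro-step 8 = 0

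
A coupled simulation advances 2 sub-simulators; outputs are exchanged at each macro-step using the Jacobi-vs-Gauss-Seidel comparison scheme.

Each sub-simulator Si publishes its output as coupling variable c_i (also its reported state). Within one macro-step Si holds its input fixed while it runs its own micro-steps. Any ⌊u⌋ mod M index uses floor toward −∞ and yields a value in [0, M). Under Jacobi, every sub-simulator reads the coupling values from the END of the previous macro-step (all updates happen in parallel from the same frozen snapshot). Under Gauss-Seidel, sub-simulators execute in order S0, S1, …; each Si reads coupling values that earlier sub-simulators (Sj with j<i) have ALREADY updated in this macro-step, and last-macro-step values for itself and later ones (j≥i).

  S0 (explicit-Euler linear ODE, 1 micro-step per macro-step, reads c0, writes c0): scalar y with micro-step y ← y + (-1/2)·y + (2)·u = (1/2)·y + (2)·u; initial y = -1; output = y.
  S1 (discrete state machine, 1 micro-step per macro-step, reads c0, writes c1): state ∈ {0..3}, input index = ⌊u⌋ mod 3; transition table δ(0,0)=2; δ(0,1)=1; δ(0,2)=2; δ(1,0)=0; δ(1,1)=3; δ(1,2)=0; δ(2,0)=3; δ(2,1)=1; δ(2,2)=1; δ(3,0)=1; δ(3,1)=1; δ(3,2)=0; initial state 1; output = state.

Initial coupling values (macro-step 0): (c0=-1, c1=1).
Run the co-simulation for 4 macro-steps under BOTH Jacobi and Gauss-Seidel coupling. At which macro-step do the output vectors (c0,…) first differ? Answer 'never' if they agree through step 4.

first divergence at macro-step: never

[Jacobi] macro 1: S0 reads c0=-1 → after 1×micro: -5/2; S1 reads c0=-1 → after 1×micro: 0 ⇒ (c0=-5/2, c1=0)
[Jacobi] macro 2: S0 reads c0=-5/2 → after 1×micro: -25/4; S1 reads c0=-5/2 → after 1×micro: 2 ⇒ (c0=-25/4, c1=2)
[Jacobi] macro 3: S0 reads c0=-25/4 → after 1×micro: -125/8; S1 reads c0=-25/4 → after 1×micro: 1 ⇒ (c0=-125/8, c1=1)
[Jacobi] macro 4: S0 reads c0=-125/8 → after 1×micro: -625/16; S1 reads c0=-125/8 → after 1×micro: 0 ⇒ (c0=-625/16, c1=0)
[Gauss-Seidel] macro 1: S0 reads c0=-1 → after 1×micro: -5/2; S1 reads c0=-5/2 → after 1×micro: 0 ⇒ (c0=-5/2, c1=0)
[Gauss-Seidel] macro 2: S0 reads c0=-5/2 → after 1×micro: -25/4; S1 reads c0=-25/4 → after 1×micro: 2 ⇒ (c0=-25/4, c1=2)
[Gauss-Seidel] macro 3: S0 reads c0=-25/4 → after 1×micro: -125/8; S1 reads c0=-125/8 → after 1×micro: 1 ⇒ (c0=-125/8, c1=1)
[Gauss-Seidel] macro 4: S0 reads c0=-125/8 → after 1×micro: -625/16; S1 reads c0=-625/16 → after 1×micro: 0 ⇒ (c0=-625/16, c1=0)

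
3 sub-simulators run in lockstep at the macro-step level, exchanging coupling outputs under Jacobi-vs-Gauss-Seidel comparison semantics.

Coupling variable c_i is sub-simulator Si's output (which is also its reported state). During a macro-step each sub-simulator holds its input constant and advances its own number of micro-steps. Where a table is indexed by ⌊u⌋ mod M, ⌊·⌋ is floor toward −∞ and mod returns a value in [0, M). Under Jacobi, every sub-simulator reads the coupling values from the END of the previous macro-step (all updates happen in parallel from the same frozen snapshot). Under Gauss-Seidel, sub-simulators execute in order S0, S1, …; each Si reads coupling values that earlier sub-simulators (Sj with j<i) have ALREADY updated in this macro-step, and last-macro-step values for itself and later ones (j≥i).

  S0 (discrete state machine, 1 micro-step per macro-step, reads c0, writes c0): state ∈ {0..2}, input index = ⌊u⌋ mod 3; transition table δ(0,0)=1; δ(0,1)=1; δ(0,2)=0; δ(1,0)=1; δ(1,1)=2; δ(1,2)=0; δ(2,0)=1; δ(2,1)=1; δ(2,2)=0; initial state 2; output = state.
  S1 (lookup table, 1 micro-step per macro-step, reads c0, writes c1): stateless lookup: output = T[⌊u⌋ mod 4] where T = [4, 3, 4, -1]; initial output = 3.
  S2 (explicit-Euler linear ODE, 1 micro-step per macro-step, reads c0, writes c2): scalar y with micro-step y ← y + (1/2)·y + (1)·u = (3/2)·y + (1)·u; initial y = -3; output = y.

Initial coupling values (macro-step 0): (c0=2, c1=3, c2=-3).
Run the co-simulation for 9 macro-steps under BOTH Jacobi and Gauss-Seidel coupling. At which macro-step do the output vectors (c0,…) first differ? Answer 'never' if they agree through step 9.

[Jacobi] macro 1: S0 reads c0=2 → after 1×micro: 0; S1 reads c0=2 → after 1×micro: 4; S2 reads c0=2 → after 1×micro: -5/2 ⇒ (c0=0, c1=4, c2=-5/2)
[Jacobi] macro 2: S0 reads c0=0 → after 1×micro: 1; S1 reads c0=0 → after 1×micro: 4; S2 reads c0=0 → after 1×micro: -15/4 ⇒ (c0=1, c1=4, c2=-15/4)
[Jacobi] macro 3: S0 reads c0=1 → after 1×micro: 2; S1 reads c0=1 → after 1×micro: 3; S2 reads c0=1 → after 1×micro: -37/8 ⇒ (c0=2, c1=3, c2=-37/8)
[Jacobi] macro 4: S0 reads c0=2 → after 1×micro: 0; S1 reads c0=2 → after 1×micro: 4; S2 reads c0=2 → after 1×micro: -79/16 ⇒ (c0=0, c1=4, c2=-79/16)
[Jacobi] macro 5: S0 reads c0=0 → after 1×micro: 1; S1 reads c0=0 → after 1×micro: 4; S2 reads c0=0 → after 1×micro: -237/32 ⇒ (c0=1, c1=4, c2=-237/32)
[Jacobi] macro 6: S0 reads c0=1 → after 1×micro: 2; S1 reads c0=1 → after 1×micro: 3; S2 reads c0=1 → after 1×micro: -647/64 ⇒ (c0=2, c1=3, c2=-647/64)
[Jacobi] macro 7: S0 reads c0=2 → after 1×micro: 0; S1 reads c0=2 → after 1×micro: 4; S2 reads c0=2 → after 1×micro: -1685/128 ⇒ (c0=0, c1=4, c2=-1685/128)
[Jacobi] macro 8: S0 reads c0=0 → after 1×micro: 1; S1 reads c0=0 → after 1×micro: 4; S2 reads c0=0 → after 1×micro: -5055/256 ⇒ (c0=1, c1=4, c2=-5055/256)
[Jacobi] macro 9: S0 reads c0=1 → after 1×micro: 2; S1 reads c0=1 → after 1×micro: 3; S2 reads c0=1 → after 1×micro: -14653/512 ⇒ (c0=2, c1=3, c2=-14653/512)
[Gauss-Seidel] macro 1: S0 reads c0=2 → after 1×micro: 0; S1 reads c0=0 → after 1×micro: 4; S2 reads c0=0 → after 1×micro: -9/2 ⇒ (c0=0, c1=4, c2=-9/2)
[Gauss-Seidel] macro 2: S0 reads c0=0 → after 1×micro: 1; S1 reads c0=1 → after 1×micro: 3; S2 reads c0=1 → after 1×micro: -23/4 ⇒ (c0=1, c1=3, c2=-23/4)
[Gauss-Seidel] macro 3: S0 reads c0=1 → after 1×micro: 2; S1 reads c0=2 → after 1×micro: 4; S2 reads c0=2 → after 1×micro: -53/8 ⇒ (c0=2, c1=4, c2=-53/8)
[Gauss-Seidel] macro 4: S0 reads c0=2 → after 1×micro: 0; S1 reads c0=0 → after 1×micro: 4; S2 reads c0=0 → after 1×micro: -159/16 ⇒ (c0=0, c1=4, c2=-159/16)
[Gauss-Seidel] macro 5: S0 reads c0=0 → after 1×micro: 1; S1 reads c0=1 → after 1×micro: 3; S2 reads c0=1 → after 1×micro: -445/32 ⇒ (c0=1, c1=3, c2=-445/32)
[Gauss-Seidel] macro 6: S0 reads c0=1 → after 1×micro: 2; S1 reads c0=2 → after 1×micro: 4; S2 reads c0=2 → after 1×micro: -1207/64 ⇒ (c0=2, c1=4, c2=-1207/64)
[Gauss-Seidel] macro 7: S0 reads c0=2 → after 1×micro: 0; S1 reads c0=0 → after 1×micro: 4; S2 reads c0=0 → after 1×micro: -3621/128 ⇒ (c0=0, c1=4, c2=-3621/128)
[Gauss-Seidel] macro 8: S0 reads c0=0 → after 1×micro: 1; S1 reads c0=1 → after 1×micro: 3; S2 reads c0=1 → after 1×micro: -10607/256 ⇒ (c0=1, c1=3, c2=-10607/256)
[Gauss-Seidel] macro 9: S0 reads c0=1 → after 1×micro: 2; S1 reads c0=2 → after 1×micro: 4; S2 reads c0=2 → after 1×micro: -30797/512 ⇒ (c0=2, c1=4, c2=-30797/512)

first divergence at macro-step: 1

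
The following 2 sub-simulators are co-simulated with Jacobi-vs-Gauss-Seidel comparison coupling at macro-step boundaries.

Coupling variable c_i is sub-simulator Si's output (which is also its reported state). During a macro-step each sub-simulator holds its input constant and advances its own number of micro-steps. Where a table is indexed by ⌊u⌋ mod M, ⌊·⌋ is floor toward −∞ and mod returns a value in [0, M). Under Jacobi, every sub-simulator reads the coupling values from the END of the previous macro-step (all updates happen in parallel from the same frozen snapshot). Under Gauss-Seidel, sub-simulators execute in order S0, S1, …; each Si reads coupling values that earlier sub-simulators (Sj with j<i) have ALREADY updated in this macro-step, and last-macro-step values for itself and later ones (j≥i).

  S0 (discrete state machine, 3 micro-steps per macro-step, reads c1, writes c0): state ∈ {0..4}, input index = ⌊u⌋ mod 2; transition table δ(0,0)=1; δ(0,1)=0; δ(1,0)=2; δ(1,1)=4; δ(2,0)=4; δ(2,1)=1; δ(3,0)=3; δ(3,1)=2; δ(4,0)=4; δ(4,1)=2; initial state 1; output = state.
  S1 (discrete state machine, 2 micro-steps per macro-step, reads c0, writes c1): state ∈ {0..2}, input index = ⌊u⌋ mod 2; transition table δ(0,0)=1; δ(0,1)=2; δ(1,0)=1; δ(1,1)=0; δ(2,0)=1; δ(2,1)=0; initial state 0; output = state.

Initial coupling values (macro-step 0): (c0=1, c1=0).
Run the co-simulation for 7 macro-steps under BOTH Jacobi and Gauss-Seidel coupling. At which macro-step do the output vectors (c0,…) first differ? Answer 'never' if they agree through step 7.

[Jacobi] macro 1: S0 reads c1=0 → after 3×micro: 4; S1 reads c0=1 → after 2×micro: 0 ⇒ (c0=4, c1=0)
[Jacobi] macro 2: S0 reads c1=0 → after 3×micro: 4; S1 reads c0=4 → after 2×micro: 1 ⇒ (c0=4, c1=1)
[Jacobi] macro 3: S0 reads c1=1 → after 3×micro: 4; S1 reads c0=4 → after 2×micro: 1 ⇒ (c0=4, c1=1)
[Jacobi] macro 4: S0 reads c1=1 → after 3×micro: 4; S1 reads c0=4 → after 2×micro: 1 ⇒ (c0=4, c1=1)
[Jacobi] macro 5: S0 reads c1=1 → after 3×micro: 4; S1 reads c0=4 → after 2×micro: 1 ⇒ (c0=4, c1=1)
[Jacobi] macro 6: S0 reads c1=1 → after 3×micro: 4; S1 reads c0=4 → after 2×micro: 1 ⇒ (c0=4, c1=1)
[Jacobi] macro 7: S0 reads c1=1 → after 3×micro: 4; S1 reads c0=4 → after 2×micro: 1 ⇒ (c0=4, c1=1)
[Gauss-Seidel] macro 1: S0 reads c1=0 → after 3×micro: 4; S1 reads c0=4 → after 2×micro: 1 ⇒ (c0=4, c1=1)
[Gauss-Seidel] macro 2: S0 reads c1=1 → after 3×micro: 4; S1 reads c0=4 → after 2×micro: 1 ⇒ (c0=4, c1=1)
[Gauss-Seidel] macro 3: S0 reads c1=1 → after 3×micro: 4; S1 reads c0=4 → after 2×micro: 1 ⇒ (c0=4, c1=1)
[Gauss-Seidel] macro 4: S0 reads c1=1 → after 3×micro: 4; S1 reads c0=4 → after 2×micro: 1 ⇒ (c0=4, c1=1)
[Gauss-Seidel] macro 5: S0 reads c1=1 → after 3×micro: 4; S1 reads c0=4 → after 2×micro: 1 ⇒ (c0=4, c1=1)
[Gauss-Seidel] macro 6: S0 reads c1=1 → after 3×micro: 4; S1 reads c0=4 → after 2×micro: 1 ⇒ (c0=4, c1=1)
[Gauss-Seidel] macro 7: S0 reads c1=1 → after 3×micro: 4; S1 reads c0=4 → after 2×micro: 1 ⇒ (c0=4, c1=1)

first divergence at macro-step: 1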